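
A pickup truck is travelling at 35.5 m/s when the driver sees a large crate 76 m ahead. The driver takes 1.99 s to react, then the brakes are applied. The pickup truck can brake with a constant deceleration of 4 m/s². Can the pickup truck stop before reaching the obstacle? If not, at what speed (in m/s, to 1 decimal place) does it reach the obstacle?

No — it strikes the obstacle at 34.9 m/s

Reaction distance = 35.5000 × 1.99 = 70.645 m.
Braking distance needed to stop: v²/(2a) = 1260.250 / 8.000 = 157.531 m, so total needed = 70.645 + 157.531 = 228.176 m > 76 m — it cannot stop.
Distance remaining when braking begins: 76 − 70.645 = 5.355 m.
v² = v₀² − 2a·d = 1260.250 − 2 × 4.000 × 5.355 = 1217.410 m²/s².
v = √1217.410 = 34.891 m/s.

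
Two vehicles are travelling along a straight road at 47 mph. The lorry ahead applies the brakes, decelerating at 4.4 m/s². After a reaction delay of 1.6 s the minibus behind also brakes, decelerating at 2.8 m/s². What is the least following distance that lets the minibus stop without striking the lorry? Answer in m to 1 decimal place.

Minimum gap ≈ 62.3 m

47 mph × 0.44704 = 21.0109 m/s.
Leader travels v²/(2a_L) = 441.458 / 8.800 = 50.166 m before stopping.
Follower covers v·t_r = 21.0109 × 1.6 = 33.617 m while reacting, then v²/(2a_F) = 441.458 / 5.600 = 78.832 m while braking, for a total of 33.617 + 78.832 = 112.449 m.
Since a_F ≤ a_L and the follower starts braking later, the follower is never slower than the leader, so the closest approach is when both have stopped.
Minimum gap = 112.449 − 50.166 = 62.283 m.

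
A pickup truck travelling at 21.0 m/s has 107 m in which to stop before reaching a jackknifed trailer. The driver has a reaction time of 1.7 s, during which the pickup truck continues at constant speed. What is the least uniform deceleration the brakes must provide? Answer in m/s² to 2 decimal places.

Required deceleration ≈ 3.09 m/s²

Distance covered during reaction = 21.0000 × 1.7 = 35.700 m.
Distance available for braking: 107 − 35.700 = 71.300 m.
v² = 2a·d ⇒ a = v²/(2d) = 21.0000² / (2 × 71.300) = 441.000 / 142.600 = 3.0926 m/s².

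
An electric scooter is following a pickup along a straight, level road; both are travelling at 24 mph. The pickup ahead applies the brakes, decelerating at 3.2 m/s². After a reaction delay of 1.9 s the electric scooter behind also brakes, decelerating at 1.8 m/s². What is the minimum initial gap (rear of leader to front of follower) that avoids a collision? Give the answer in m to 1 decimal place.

Minimum gap ≈ 34.4 m

24 mph × 0.44704 = 10.7290 m/s.
Leader travels v²/(2a_L) = 115.111 / 6.400 = 17.986 m before stopping.
Follower covers v·t_r = 10.7290 × 1.9 = 20.385 m while reacting, then v²/(2a_F) = 115.111 / 3.600 = 31.975 m while braking, for a total of 20.385 + 31.975 = 52.360 m.
Since a_F ≤ a_L and the follower starts braking later, the follower is never slower than the leader, so the closest approach is when both have stopped.
Minimum gap = 52.360 − 17.986 = 34.374 m.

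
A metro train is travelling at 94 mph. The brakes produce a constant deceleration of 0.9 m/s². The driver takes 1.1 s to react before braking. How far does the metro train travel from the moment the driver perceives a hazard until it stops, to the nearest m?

Total stopping distance ≈ 1027 m

94 mph × 0.44704 = 42.0218 m/s.
Reaction distance = v·t_r = 42.0218 × 1.1 = 46.224 m.
Braking distance = v²/(2a) = 42.0218² / (2 × 0.900) = 1765.832 / 1.800 = 981.018 m.
Total = 46.224 + 981.018 = 1027.242 m.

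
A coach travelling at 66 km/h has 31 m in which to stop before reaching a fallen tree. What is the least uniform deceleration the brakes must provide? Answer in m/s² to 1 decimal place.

66 km/h ÷ 3.6 = 18.3333 m/s.
v² = 2a·d ⇒ a = v²/(2d) = 18.3333² / (2 × 31.000) = 336.110 / 62.000 = 5.4211 m/s².

Required deceleration ≈ 5.4 m/s²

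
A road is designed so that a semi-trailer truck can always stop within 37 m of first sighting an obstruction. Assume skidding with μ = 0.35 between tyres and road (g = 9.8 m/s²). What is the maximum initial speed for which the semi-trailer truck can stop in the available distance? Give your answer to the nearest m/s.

Maximum speed ≈ 16 m/s

a = μg = 0.35 × 9.8 = 3.430 m/s².
v²/(2a) = d ⇒ v = √(2 × 3.430 × 37) = √253.82 = 15.9317 m/s.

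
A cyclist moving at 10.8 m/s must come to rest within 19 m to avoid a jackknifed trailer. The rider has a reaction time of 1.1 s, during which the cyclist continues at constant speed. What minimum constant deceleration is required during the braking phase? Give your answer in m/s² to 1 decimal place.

Required deceleration ≈ 8.2 m/s²

Distance covered during reaction = 10.8000 × 1.1 = 11.880 m.
Distance available for braking: 19 − 11.880 = 7.120 m.
v² = 2a·d ⇒ a = v²/(2d) = 10.8000² / (2 × 7.120) = 116.640 / 14.240 = 8.1910 m/s².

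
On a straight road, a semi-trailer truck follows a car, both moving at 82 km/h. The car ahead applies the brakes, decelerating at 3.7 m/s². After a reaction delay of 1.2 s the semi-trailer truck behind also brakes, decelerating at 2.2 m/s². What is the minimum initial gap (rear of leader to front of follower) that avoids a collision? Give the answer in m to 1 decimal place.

Minimum gap ≈ 75.1 m

82 km/h ÷ 3.6 = 22.7778 m/s.
Leader travels v²/(2a_L) = 518.828 / 7.400 = 70.112 m before stopping.
Follower covers v·t_r = 22.7778 × 1.2 = 27.333 m while reacting, then v²/(2a_F) = 518.828 / 4.400 = 117.915 m while braking, for a total of 27.333 + 117.915 = 145.248 m.
Since a_F ≤ a_L and the follower starts braking later, the follower is never slower than the leader, so the closest approach is when both have stopped.
Minimum gap = 145.248 − 70.112 = 75.136 m.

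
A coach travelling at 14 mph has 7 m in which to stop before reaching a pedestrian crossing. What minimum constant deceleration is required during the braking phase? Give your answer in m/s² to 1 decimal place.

Required deceleration ≈ 2.8 m/s²

14 mph × 0.44704 = 6.2586 m/s.
v² = 2a·d ⇒ a = v²/(2d) = 6.2586² / (2 × 7.000) = 39.170 / 14.000 = 2.7979 m/s².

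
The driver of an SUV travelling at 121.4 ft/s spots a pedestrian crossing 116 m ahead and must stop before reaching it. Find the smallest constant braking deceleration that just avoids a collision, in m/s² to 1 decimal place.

Required deceleration ≈ 5.9 m/s²

121.4 ft/s × 0.3048 = 37.0027 m/s.
v² = 2a·d ⇒ a = v²/(2d) = 37.0027² / (2 × 116.000) = 1369.200 / 232.000 = 5.9017 m/s².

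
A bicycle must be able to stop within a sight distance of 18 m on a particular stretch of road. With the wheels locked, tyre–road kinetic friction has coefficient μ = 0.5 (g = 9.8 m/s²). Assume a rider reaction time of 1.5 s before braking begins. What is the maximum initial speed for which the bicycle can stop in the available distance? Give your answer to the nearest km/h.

Maximum speed ≈ 28 km/h

a = μg = 0.5 × 9.8 = 4.900 m/s².
Stopping distance: v·t_r + v²/(2a) = 18 with t_r = 1.5 s and a = 4.900 m/s².
So v² + 14.700 v − 176.40 = 0.
Positive root: v = −a·t_r + √((a·t_r)² + 2a·d) = −7.350 + √(54.022 + 176.40) = 7.8297 m/s.
7.8297 m/s × 3.6 = 28.187 km/h.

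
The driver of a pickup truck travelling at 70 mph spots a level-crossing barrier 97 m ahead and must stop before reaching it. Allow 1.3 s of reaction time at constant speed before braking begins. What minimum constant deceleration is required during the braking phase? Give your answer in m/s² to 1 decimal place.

Required deceleration ≈ 8.7 m/s²

70 mph × 0.44704 = 31.2928 m/s.
Distance covered during reaction = 31.2928 × 1.3 = 40.681 m.
Distance available for braking: 97 − 40.681 = 56.319 m.
v² = 2a·d ⇒ a = v²/(2d) = 31.2928² / (2 × 56.319) = 979.239 / 112.638 = 8.6937 m/s².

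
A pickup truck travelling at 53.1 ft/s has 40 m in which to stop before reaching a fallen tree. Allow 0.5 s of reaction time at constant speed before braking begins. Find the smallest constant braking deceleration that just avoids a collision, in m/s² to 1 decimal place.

53.1 ft/s × 0.3048 = 16.1849 m/s.
Distance covered during reaction = 16.1849 × 0.5 = 8.092 m.
Distance available for braking: 40 − 8.092 = 31.908 m.
v² = 2a·d ⇒ a = v²/(2d) = 16.1849² / (2 × 31.908) = 261.951 / 63.816 = 4.1048 m/s².

Required deceleration ≈ 4.1 m/s²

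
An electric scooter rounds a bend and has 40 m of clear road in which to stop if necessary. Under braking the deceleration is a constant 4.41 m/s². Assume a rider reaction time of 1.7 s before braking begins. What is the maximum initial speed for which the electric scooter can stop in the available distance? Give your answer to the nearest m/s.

Maximum speed ≈ 13 m/s

Stopping distance: v·t_r + v²/(2a) = 40 with t_r = 1.7 s and a = 4.410 m/s².
So v² + 14.994 v − 352.80 = 0.
Positive root: v = −a·t_r + √((a·t_r)² + 2a·d) = −7.497 + √(56.205 + 352.80) = 12.7269 m/s.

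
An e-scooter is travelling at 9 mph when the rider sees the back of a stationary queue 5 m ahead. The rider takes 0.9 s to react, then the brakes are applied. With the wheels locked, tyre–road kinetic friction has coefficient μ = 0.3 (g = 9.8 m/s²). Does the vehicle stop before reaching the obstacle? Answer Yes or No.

No

9 mph × 0.44704 = 4.0234 m/s.
a = μg = 0.3 × 9.8 = 2.940 m/s².
Reaction distance = 4.0234 × 0.9 = 3.621 m.
Braking distance = v²/(2a) = 16.188 / 5.880 = 2.753 m.
Total stopping distance = 3.621 + 2.753 = 6.374 m, vs 5 m available — it cannot stop in time and overshoots by 6.374 − 5 = 1.374 m.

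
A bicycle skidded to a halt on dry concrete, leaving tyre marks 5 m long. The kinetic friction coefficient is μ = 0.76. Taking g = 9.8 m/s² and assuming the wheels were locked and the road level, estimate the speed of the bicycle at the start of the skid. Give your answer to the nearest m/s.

Deceleration a = μg = 0.76 × 9.8 = 7.448 m/s².
v = √(2a·d) = √(2 × 7.448 × 5) = √74.480 = 8.6302 m/s.

Initial speed ≈ 9 m/s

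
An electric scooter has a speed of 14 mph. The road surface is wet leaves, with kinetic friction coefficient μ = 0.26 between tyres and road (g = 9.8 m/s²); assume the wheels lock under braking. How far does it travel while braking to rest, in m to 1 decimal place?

14 mph × 0.44704 = 6.2586 m/s.
a = μg = 0.26 × 9.8 = 2.548 m/s².
Braking distance = v²/(2a) = 6.2586² / (2 × 2.548) = 39.170 / 5.096 = 7.686 m.

Braking distance ≈ 7.7 m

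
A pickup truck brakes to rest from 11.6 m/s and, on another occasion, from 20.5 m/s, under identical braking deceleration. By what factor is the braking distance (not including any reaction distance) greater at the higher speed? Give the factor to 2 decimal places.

Factor ≈ 3.12

Braking distance d = v²/(2a), so with a fixed, d ∝ v².
Factor = (20.5/11.6)² = 1.7672² = 3.1230.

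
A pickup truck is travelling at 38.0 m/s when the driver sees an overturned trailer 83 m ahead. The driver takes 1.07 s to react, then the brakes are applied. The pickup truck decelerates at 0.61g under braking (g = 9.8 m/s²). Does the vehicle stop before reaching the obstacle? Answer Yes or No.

a = 0.61 × 9.8 = 5.978 m/s².
Reaction distance = 38.0000 × 1.07 = 40.660 m.
Braking distance = v²/(2a) = 1444.000 / 11.956 = 120.776 m.
Total stopping distance = 40.660 + 120.776 = 161.436 m, vs 83 m available — it cannot stop in time and overshoots by 161.436 − 83 = 78.436 m.

No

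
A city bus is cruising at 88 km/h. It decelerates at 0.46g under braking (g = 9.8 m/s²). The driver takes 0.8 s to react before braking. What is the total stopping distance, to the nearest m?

Total stopping distance ≈ 86 m

88 km/h ÷ 3.6 = 24.4444 m/s.
a = 0.46 × 9.8 = 4.508 m/s².
Reaction distance = v·t_r = 24.4444 × 0.8 = 19.556 m.
Braking distance = v²/(2a) = 24.4444² / (2 × 4.508) = 597.529 / 9.016 = 66.274 m.
Total = 19.556 + 66.274 = 85.830 m.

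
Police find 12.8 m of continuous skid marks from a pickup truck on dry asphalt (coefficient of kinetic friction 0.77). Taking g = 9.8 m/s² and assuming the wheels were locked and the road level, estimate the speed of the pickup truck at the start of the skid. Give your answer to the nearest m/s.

Initial speed ≈ 14 m/s

Deceleration a = μg = 0.77 × 9.8 = 7.546 m/s².
v = √(2a·d) = √(2 × 7.546 × 12.8) = √193.178 = 13.8988 m/s.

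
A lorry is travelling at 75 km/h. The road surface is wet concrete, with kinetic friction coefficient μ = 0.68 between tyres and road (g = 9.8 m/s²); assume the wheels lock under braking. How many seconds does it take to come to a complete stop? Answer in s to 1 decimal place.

Braking time ≈ 3.1 s

75 km/h ÷ 3.6 = 20.8333 m/s.
a = μg = 0.68 × 9.8 = 6.664 m/s².
Braking time = v/a = 20.8333 / 6.664 = 3.126 s.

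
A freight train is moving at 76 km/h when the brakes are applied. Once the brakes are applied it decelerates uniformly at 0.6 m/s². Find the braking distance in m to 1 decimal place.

76 km/h ÷ 3.6 = 21.1111 m/s.
Braking distance = v²/(2a) = 21.1111² / (2 × 0.600) = 445.679 / 1.200 = 371.399 m.

Braking distance ≈ 371.4 m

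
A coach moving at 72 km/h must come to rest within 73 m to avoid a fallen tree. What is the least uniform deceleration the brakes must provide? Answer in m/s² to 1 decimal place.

Required deceleration ≈ 2.7 m/s²

72 km/h ÷ 3.6 = 20.0000 m/s.
v² = 2a·d ⇒ a = v²/(2d) = 20.0000² / (2 × 73.000) = 400.000 / 146.000 = 2.7397 m/s².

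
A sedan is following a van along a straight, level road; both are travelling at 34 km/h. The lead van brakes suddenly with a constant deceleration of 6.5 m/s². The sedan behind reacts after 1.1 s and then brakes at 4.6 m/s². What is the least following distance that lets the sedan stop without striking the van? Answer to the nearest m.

34 km/h ÷ 3.6 = 9.4444 m/s.
Leader travels v²/(2a_L) = 89.197 / 13.000 = 6.861 m before stopping.
Follower covers v·t_r = 9.4444 × 1.1 = 10.389 m while reacting, then v²/(2a_F) = 89.197 / 9.200 = 9.695 m while braking, for a total of 10.389 + 9.695 = 20.084 m.
Since a_F ≤ a_L and the follower starts braking later, the follower is never slower than the leader, so the closest approach is when both have stopped.
Minimum gap = 20.084 − 6.861 = 13.223 m.

Minimum gap ≈ 13 m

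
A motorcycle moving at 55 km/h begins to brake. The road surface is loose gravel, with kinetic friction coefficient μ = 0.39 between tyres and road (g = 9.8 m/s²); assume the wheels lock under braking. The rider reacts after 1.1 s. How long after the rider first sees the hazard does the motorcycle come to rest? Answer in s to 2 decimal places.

Total time ≈ 5.10 s

55 km/h ÷ 3.6 = 15.2778 m/s.
a = μg = 0.39 × 9.8 = 3.822 m/s².
Braking time = v/a = 15.2778 / 3.822 = 3.997 s.
Total = 1.1 + 3.997 = 5.097 s.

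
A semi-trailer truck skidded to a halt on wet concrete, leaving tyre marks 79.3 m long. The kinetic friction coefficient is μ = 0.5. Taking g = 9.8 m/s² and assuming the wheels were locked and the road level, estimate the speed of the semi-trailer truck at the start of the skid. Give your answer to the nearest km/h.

Initial speed ≈ 100 km/h

Deceleration a = μg = 0.5 × 9.8 = 4.900 m/s².
v = √(2a·d) = √(2 × 4.900 × 79.3) = √777.140 = 27.8772 m/s.
= 27.8772 × 3.6 = 100.358 km/h.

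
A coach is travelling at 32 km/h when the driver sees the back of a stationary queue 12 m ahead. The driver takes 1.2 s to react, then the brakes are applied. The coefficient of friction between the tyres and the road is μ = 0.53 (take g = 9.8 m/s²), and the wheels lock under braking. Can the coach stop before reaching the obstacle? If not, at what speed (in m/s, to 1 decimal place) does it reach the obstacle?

32 km/h ÷ 3.6 = 8.8889 m/s.
a = μg = 0.53 × 9.8 = 5.194 m/s².
Reaction distance = 8.8889 × 1.2 = 10.667 m.
Braking distance needed to stop: v²/(2a) = 79.013 / 10.388 = 7.606 m, so total needed = 10.667 + 7.606 = 18.273 m > 12 m — it cannot stop.
Distance remaining when braking begins: 12 − 10.667 = 1.333 m.
v² = v₀² − 2a·d = 79.013 − 2 × 5.194 × 1.333 = 65.166 m²/s².
v = √65.166 = 8.073 m/s.

No — it strikes the obstacle at 8.1 m/s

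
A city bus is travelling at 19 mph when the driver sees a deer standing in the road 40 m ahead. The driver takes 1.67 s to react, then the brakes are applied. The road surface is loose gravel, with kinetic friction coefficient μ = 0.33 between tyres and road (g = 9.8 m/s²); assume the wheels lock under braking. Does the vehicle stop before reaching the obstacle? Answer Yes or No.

Yes

19 mph × 0.44704 = 8.4938 m/s.
a = μg = 0.33 × 9.8 = 3.234 m/s².
Reaction distance = 8.4938 × 1.67 = 14.185 m.
Braking distance = v²/(2a) = 72.145 / 6.468 = 11.154 m.
Total stopping distance = 14.185 + 11.154 = 25.339 m, vs 40 m available — it stops with 40 − 25.339 = 14.661 m to spare.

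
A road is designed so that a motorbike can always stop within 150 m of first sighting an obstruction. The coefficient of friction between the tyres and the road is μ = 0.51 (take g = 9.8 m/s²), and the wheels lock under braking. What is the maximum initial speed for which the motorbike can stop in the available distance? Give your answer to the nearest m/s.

Maximum speed ≈ 39 m/s

a = μg = 0.51 × 9.8 = 4.998 m/s².
v²/(2a) = d ⇒ v = √(2 × 4.998 × 150) = √1499.40 = 38.7221 m/s.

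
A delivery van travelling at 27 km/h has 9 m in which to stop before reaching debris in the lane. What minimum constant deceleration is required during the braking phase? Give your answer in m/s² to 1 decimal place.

Required deceleration ≈ 3.1 m/s²

27 km/h ÷ 3.6 = 7.5000 m/s.
v² = 2a·d ⇒ a = v²/(2d) = 7.5000² / (2 × 9.000) = 56.250 / 18.000 = 3.1250 m/s².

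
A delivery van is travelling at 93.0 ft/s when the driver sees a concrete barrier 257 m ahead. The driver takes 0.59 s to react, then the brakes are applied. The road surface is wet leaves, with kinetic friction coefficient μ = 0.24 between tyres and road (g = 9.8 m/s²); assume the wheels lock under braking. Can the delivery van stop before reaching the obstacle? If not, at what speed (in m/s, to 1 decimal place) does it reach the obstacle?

Yes — it stops about 69.5 m short of the obstacle, so it never reaches it

93 ft/s × 0.3048 = 28.3464 m/s.
a = μg = 0.24 × 9.8 = 2.352 m/s².
Reaction distance = 28.3464 × 0.59 = 16.724 m.
Braking distance = v²/(2a) = 803.518 / 4.704 = 170.816 m.
Total stopping distance = 16.724 + 170.816 = 187.540 m, vs 257 m available — it stops with 257 − 187.540 = 69.460 m to spare.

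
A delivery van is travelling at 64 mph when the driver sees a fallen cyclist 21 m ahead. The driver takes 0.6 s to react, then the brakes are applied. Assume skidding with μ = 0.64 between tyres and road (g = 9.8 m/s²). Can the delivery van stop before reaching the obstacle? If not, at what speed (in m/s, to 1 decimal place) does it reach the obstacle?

No — it strikes the obstacle at 27.8 m/s

64 mph × 0.44704 = 28.6106 m/s.
a = μg = 0.64 × 9.8 = 6.272 m/s².
Reaction distance = 28.6106 × 0.6 = 17.166 m.
Braking distance needed to stop: v²/(2a) = 818.566 / 12.544 = 65.256 m, so total needed = 17.166 + 65.256 = 82.422 m > 21 m — it cannot stop.
Distance remaining when braking begins: 21 − 17.166 = 3.834 m.
v² = v₀² − 2a·d = 818.566 − 2 × 6.272 × 3.834 = 770.472 m²/s².
v = √770.472 = 27.757 m/s.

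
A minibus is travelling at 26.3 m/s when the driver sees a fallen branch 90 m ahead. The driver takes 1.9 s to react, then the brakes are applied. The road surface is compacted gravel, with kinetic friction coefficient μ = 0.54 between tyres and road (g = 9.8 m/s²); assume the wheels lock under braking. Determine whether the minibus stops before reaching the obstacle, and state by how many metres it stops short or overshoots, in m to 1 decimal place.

No — it overshoots by 25.3 m

a = μg = 0.54 × 9.8 = 5.292 m/s².
Reaction distance = 26.3000 × 1.9 = 49.970 m.
Braking distance = v²/(2a) = 691.690 / 10.584 = 65.352 m.
Total stopping distance = 49.970 + 65.352 = 115.322 m, vs 90 m available — it cannot stop in time and overshoots by 115.322 − 90 = 25.322 m.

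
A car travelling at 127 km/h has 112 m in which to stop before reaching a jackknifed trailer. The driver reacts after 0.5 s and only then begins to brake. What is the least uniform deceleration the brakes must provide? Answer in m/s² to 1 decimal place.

127 km/h ÷ 3.6 = 35.2778 m/s.
Distance covered during reaction = 35.2778 × 0.5 = 17.639 m.
Distance available for braking: 112 − 17.639 = 94.361 m.
v² = 2a·d ⇒ a = v²/(2d) = 35.2778² / (2 × 94.361) = 1244.523 / 188.722 = 6.5945 m/s².

Required deceleration ≈ 6.6 m/s²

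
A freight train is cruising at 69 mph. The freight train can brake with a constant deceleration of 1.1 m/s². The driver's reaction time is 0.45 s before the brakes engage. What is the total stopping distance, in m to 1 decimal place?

Total stopping distance ≈ 446.4 m

69 mph × 0.44704 = 30.8458 m/s.
Reaction distance = v·t_r = 30.8458 × 0.45 = 13.881 m.
Braking distance = v²/(2a) = 30.8458² / (2 × 1.100) = 951.463 / 2.200 = 432.483 m.
Total = 13.881 + 432.483 = 446.364 m.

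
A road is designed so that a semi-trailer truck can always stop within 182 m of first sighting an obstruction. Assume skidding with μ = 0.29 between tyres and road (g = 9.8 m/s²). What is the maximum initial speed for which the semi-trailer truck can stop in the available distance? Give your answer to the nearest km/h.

a = μg = 0.29 × 9.8 = 2.842 m/s².
v²/(2a) = d ⇒ v = √(2 × 2.842 × 182) = √1034.49 = 32.1635 m/s.
32.1635 m/s × 3.6 = 115.789 km/h.

Maximum speed ≈ 116 km/h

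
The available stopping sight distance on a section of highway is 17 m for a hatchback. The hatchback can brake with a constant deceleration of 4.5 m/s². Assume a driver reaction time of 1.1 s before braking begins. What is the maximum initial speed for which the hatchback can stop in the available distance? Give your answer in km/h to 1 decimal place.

Stopping distance: v·t_r + v²/(2a) = 17 with t_r = 1.1 s and a = 4.500 m/s².
So v² + 9.900 v − 153.00 = 0.
Positive root: v = −a·t_r + √((a·t_r)² + 2a·d) = −4.950 + √(24.503 + 153.00) = 8.3730 m/s.
8.3730 m/s × 3.6 = 30.143 km/h.

Maximum speed ≈ 30.1 km/h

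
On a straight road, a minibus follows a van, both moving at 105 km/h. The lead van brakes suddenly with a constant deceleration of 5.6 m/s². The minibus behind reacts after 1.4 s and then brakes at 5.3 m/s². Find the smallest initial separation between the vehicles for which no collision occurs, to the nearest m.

Minimum gap ≈ 45 m

105 km/h ÷ 3.6 = 29.1667 m/s.
Leader travels v²/(2a_L) = 850.696 / 11.200 = 75.955 m before stopping.
Follower covers v·t_r = 29.1667 × 1.4 = 40.833 m while reacting, then v²/(2a_F) = 850.696 / 10.600 = 80.254 m while braking, for a total of 40.833 + 80.254 = 121.087 m.
Since a_F ≤ a_L and the follower starts braking later, the follower is never slower than the leader, so the closest approach is when both have stopped.
Minimum gap = 121.087 − 75.955 = 45.132 m.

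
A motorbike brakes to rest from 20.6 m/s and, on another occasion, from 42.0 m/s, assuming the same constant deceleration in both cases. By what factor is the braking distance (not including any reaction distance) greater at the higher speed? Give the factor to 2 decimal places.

Factor ≈ 4.16

Braking distance d = v²/(2a), so with a fixed, d ∝ v².
Factor = (42.0/20.6)² = 2.0388² = 4.1567.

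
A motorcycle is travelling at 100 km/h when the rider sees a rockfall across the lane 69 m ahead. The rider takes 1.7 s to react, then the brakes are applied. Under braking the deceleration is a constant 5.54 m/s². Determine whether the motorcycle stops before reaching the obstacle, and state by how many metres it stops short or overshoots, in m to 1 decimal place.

No — it overshoots by 47.9 m

100 km/h ÷ 3.6 = 27.7778 m/s.
Reaction distance = 27.7778 × 1.7 = 47.222 m.
Braking distance = v²/(2a) = 771.606 / 11.080 = 69.640 m.
Total stopping distance = 47.222 + 69.640 = 116.862 m, vs 69 m available — it cannot stop in time and overshoots by 116.862 − 69 = 47.862 m.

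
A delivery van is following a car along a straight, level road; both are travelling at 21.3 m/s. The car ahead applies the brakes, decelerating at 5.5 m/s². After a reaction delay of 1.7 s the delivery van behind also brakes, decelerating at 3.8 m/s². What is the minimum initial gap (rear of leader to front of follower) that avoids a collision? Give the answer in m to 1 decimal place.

Minimum gap ≈ 54.7 m

Leader travels v²/(2a_L) = 453.690 / 11.000 = 41.245 m before stopping.
Follower covers v·t_r = 21.3000 × 1.7 = 36.210 m while reacting, then v²/(2a_F) = 453.690 / 7.600 = 59.696 m while braking, for a total of 36.210 + 59.696 = 95.906 m.
Since a_F ≤ a_L and the follower starts braking later, the follower is never slower than the leader, so the closest approach is when both have stopped.
Minimum gap = 95.906 − 41.245 = 54.661 m.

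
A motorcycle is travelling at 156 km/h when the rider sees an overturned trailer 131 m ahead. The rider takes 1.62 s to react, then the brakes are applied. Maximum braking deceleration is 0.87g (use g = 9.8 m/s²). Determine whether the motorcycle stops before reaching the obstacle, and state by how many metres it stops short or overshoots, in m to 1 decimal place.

No — it overshoots by 49.3 m

156 km/h ÷ 3.6 = 43.3333 m/s.
a = 0.87 × 9.8 = 8.526 m/s².
Reaction distance = 43.3333 × 1.62 = 70.200 m.
Braking distance = v²/(2a) = 1877.775 / 17.052 = 110.121 m.
Total stopping distance = 70.200 + 110.121 = 180.321 m, vs 131 m available — it cannot stop in time and overshoots by 180.321 − 131 = 49.321 m.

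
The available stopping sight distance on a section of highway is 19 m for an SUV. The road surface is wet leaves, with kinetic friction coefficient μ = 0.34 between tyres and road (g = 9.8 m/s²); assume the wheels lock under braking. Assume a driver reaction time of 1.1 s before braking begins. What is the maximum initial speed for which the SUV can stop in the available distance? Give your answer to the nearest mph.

a = μg = 0.34 × 9.8 = 3.332 m/s².
Stopping distance: v·t_r + v²/(2a) = 19 with t_r = 1.1 s and a = 3.332 m/s².
So v² + 7.330 v − 126.62 = 0.
Positive root: v = −a·t_r + √((a·t_r)² + 2a·d) = −3.665 + √(13.432 + 126.62) = 8.1694 m/s.
8.1694 m/s ÷ 0.44704 = 18.274 mph.

Maximum speed ≈ 18 mph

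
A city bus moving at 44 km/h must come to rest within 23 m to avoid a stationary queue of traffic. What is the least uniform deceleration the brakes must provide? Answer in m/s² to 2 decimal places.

44 km/h ÷ 3.6 = 12.2222 m/s.
v² = 2a·d ⇒ a = v²/(2d) = 12.2222² / (2 × 23.000) = 149.382 / 46.000 = 3.2474 m/s².

Required deceleration ≈ 3.25 m/s²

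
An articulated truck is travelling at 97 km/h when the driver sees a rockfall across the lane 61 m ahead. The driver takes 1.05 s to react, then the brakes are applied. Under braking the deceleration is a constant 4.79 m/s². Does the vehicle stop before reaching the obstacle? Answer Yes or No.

No

97 km/h ÷ 3.6 = 26.9444 m/s.
Reaction distance = 26.9444 × 1.05 = 28.292 m.
Braking distance = v²/(2a) = 726.001 / 9.580 = 75.783 m.
Total stopping distance = 28.292 + 75.783 = 104.075 m, vs 61 m available — it cannot stop in time and overshoots by 104.075 − 61 = 43.075 m.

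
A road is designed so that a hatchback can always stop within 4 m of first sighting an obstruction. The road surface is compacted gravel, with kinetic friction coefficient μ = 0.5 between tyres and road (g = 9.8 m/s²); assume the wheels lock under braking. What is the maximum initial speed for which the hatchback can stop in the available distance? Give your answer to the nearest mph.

a = μg = 0.5 × 9.8 = 4.900 m/s².
v²/(2a) = d ⇒ v = √(2 × 4.900 × 4) = √39.20 = 6.2610 m/s.
6.2610 m/s ÷ 0.44704 = 14.005 mph.

Maximum speed ≈ 14 mph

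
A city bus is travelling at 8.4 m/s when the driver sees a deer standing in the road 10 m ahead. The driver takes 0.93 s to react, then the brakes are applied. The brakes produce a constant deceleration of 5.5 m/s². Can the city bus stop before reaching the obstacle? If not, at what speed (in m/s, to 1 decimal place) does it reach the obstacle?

No — it strikes the obstacle at 6.8 m/s

Reaction distance = 8.4000 × 0.93 = 7.812 m.
Braking distance needed to stop: v²/(2a) = 70.560 / 11.000 = 6.415 m, so total needed = 7.812 + 6.415 = 14.227 m > 10 m — it cannot stop.
Distance remaining when braking begins: 10 − 7.812 = 2.188 m.
v² = v₀² − 2a·d = 70.560 − 2 × 5.500 × 2.188 = 46.492 m²/s².
v = √46.492 = 6.819 m/s.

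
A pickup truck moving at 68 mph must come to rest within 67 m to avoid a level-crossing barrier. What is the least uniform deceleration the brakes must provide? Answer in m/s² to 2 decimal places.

68 mph × 0.44704 = 30.3987 m/s.
v² = 2a·d ⇒ a = v²/(2d) = 30.3987² / (2 × 67.000) = 924.081 / 134.000 = 6.8961 m/s².

Required deceleration ≈ 6.90 m/s²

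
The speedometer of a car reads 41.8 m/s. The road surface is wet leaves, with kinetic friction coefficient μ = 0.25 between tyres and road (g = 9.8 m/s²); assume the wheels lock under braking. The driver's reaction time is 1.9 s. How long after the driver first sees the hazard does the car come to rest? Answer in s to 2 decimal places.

a = μg = 0.25 × 9.8 = 2.450 m/s².
Braking time = v/a = 41.8000 / 2.450 = 17.061 s.
Total = 1.9 + 17.061 = 18.961 s.

Total time ≈ 18.96 s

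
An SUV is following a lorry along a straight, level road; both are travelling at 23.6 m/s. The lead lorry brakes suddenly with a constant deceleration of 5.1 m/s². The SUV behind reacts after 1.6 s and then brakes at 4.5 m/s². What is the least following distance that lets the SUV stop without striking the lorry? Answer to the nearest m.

Minimum gap ≈ 45 m

Leader travels v²/(2a_L) = 556.960 / 10.200 = 54.604 m before stopping.
Follower covers v·t_r = 23.6000 × 1.6 = 37.760 m while reacting, then v²/(2a_F) = 556.960 / 9.000 = 61.884 m while braking, for a total of 37.760 + 61.884 = 99.644 m.
Since a_F ≤ a_L and the follower starts braking later, the follower is never slower than the leader, so the closest approach is when both have stopped.
Minimum gap = 99.644 − 54.604 = 45.040 m.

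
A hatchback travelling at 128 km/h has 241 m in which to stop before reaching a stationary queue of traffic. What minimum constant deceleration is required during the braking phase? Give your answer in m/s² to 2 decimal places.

128 km/h ÷ 3.6 = 35.5556 m/s.
v² = 2a·d ⇒ a = v²/(2d) = 35.5556² / (2 × 241.000) = 1264.201 / 482.000 = 2.6228 m/s².

Required deceleration ≈ 2.62 m/s²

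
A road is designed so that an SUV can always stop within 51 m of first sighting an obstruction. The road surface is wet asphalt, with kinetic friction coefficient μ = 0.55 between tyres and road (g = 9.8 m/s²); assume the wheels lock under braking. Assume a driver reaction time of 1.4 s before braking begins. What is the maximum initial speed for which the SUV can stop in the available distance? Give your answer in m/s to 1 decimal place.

Maximum speed ≈ 17.1 m/s

a = μg = 0.55 × 9.8 = 5.390 m/s².
Stopping distance: v·t_r + v²/(2a) = 51 with t_r = 1.4 s and a = 5.390 m/s².
So v² + 15.092 v − 549.78 = 0.
Positive root: v = −a·t_r + √((a·t_r)² + 2a·d) = −7.546 + √(56.942 + 549.78) = 17.0857 m/s.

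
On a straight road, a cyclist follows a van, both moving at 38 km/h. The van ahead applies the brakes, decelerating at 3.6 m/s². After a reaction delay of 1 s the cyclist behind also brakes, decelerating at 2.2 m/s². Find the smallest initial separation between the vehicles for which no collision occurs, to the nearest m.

38 km/h ÷ 3.6 = 10.5556 m/s.
Leader travels v²/(2a_L) = 111.421 / 7.200 = 15.475 m before stopping.
Follower covers v·t_r = 10.5556 × 1 = 10.556 m while reacting, then v²/(2a_F) = 111.421 / 4.400 = 25.323 m while braking, for a total of 10.556 + 25.323 = 35.879 m.
Since a_F ≤ a_L and the follower starts braking later, the follower is never slower than the leader, so the closest approach is when both have stopped.
Minimum gap = 35.879 − 15.475 = 20.404 m.

Minimum gap ≈ 20 m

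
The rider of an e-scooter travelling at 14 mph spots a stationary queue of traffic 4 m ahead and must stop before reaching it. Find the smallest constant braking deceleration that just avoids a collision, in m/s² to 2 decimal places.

Required deceleration ≈ 4.90 m/s²

14 mph × 0.44704 = 6.2586 m/s.
v² = 2a·d ⇒ a = v²/(2d) = 6.2586² / (2 × 4.000) = 39.170 / 8.000 = 4.8963 m/s².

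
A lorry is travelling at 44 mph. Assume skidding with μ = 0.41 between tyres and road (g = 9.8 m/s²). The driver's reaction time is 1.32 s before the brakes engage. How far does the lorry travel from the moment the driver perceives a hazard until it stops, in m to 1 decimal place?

Total stopping distance ≈ 74.1 m

44 mph × 0.44704 = 19.6698 m/s.
a = μg = 0.41 × 9.8 = 4.018 m/s².
Reaction distance = v·t_r = 19.6698 × 1.32 = 25.964 m.
Braking distance = v²/(2a) = 19.6698² / (2 × 4.018) = 386.901 / 8.036 = 48.146 m.
Total = 25.964 + 48.146 = 74.110 m.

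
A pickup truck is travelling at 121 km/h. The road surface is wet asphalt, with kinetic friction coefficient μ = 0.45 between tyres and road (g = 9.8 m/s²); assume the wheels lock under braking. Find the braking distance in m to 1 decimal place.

Braking distance ≈ 128.1 m

121 km/h ÷ 3.6 = 33.6111 m/s.
a = μg = 0.45 × 9.8 = 4.410 m/s².
Braking distance = v²/(2a) = 33.6111² / (2 × 4.410) = 1129.706 / 8.820 = 128.085 m.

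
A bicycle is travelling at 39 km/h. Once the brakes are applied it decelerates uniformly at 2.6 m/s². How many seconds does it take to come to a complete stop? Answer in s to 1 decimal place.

Braking time ≈ 4.2 s

39 km/h ÷ 3.6 = 10.8333 m/s.
Braking time = v/a = 10.8333 / 2.600 = 4.167 s.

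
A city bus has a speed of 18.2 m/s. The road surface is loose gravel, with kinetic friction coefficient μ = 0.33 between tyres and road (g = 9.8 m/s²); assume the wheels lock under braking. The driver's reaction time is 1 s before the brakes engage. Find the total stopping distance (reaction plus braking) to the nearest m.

a = μg = 0.33 × 9.8 = 3.234 m/s².
Reaction distance = v·t_r = 18.2000 × 1 = 18.200 m.
Braking distance = v²/(2a) = 18.2000² / (2 × 3.234) = 331.240 / 6.468 = 51.212 m.
Total = 18.200 + 51.212 = 69.412 m.

Total stopping distance ≈ 69 m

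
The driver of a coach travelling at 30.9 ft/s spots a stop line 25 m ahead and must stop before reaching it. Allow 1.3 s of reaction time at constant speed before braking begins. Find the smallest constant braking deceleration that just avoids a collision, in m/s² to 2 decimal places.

30.9 ft/s × 0.3048 = 9.4183 m/s.
Distance covered during reaction = 9.4183 × 1.3 = 12.244 m.
Distance available for braking: 25 − 12.244 = 12.756 m.
v² = 2a·d ⇒ a = v²/(2d) = 9.4183² / (2 × 12.756) = 88.704 / 25.512 = 3.4770 m/s².

Required deceleration ≈ 3.48 m/s²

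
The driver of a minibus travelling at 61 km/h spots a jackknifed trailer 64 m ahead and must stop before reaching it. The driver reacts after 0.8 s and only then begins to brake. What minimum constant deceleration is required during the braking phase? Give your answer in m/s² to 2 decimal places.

61 km/h ÷ 3.6 = 16.9444 m/s.
Distance covered during reaction = 16.9444 × 0.8 = 13.556 m.
Distance available for braking: 64 − 13.556 = 50.444 m.
v² = 2a·d ⇒ a = v²/(2d) = 16.9444² / (2 × 50.444) = 287.113 / 100.888 = 2.8459 m/s².

Required deceleration ≈ 2.85 m/s²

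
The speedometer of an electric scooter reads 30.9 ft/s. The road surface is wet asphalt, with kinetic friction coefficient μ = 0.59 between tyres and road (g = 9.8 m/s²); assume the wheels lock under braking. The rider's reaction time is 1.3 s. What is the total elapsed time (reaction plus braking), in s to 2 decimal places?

30.9 ft/s × 0.3048 = 9.4183 m/s.
a = μg = 0.59 × 9.8 = 5.782 m/s².
Braking time = v/a = 9.4183 / 5.782 = 1.629 s.
Total = 1.3 + 1.629 = 2.929 s.

Total time ≈ 2.93 s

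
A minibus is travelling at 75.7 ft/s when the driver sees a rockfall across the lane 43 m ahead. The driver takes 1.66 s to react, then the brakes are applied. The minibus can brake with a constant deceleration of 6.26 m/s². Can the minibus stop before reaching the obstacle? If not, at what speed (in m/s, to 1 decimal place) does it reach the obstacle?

No — it strikes the obstacle at 21.8 m/s

75.7 ft/s × 0.3048 = 23.0734 m/s.
Reaction distance = 23.0734 × 1.66 = 38.302 m.
Braking distance needed to stop: v²/(2a) = 532.382 / 12.520 = 42.523 m, so total needed = 38.302 + 42.523 = 80.825 m > 43 m — it cannot stop.
Distance remaining when braking begins: 43 − 38.302 = 4.698 m.
v² = v₀² − 2a·d = 532.382 − 2 × 6.260 × 4.698 = 473.563 m²/s².
v = √473.563 = 21.762 m/s.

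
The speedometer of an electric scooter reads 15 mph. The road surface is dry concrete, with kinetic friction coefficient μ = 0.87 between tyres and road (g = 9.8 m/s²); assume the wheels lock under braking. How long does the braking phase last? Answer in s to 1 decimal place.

Braking time ≈ 0.8 s

15 mph × 0.44704 = 6.7056 m/s.
a = μg = 0.87 × 9.8 = 8.526 m/s².
Braking time = v/a = 6.7056 / 8.526 = 0.786 s.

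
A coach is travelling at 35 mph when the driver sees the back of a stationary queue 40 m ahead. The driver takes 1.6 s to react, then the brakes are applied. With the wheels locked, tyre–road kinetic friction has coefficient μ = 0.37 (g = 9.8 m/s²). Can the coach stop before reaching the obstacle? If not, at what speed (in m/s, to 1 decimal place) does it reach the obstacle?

35 mph × 0.44704 = 15.6464 m/s.
a = μg = 0.37 × 9.8 = 3.626 m/s².
Reaction distance = 15.6464 × 1.6 = 25.034 m.
Braking distance needed to stop: v²/(2a) = 244.810 / 7.252 = 33.758 m, so total needed = 25.034 + 33.758 = 58.792 m > 40 m — it cannot stop.
Distance remaining when braking begins: 40 − 25.034 = 14.966 m.
v² = v₀² − 2a·d = 244.810 − 2 × 3.626 × 14.966 = 136.277 m²/s².
v = √136.277 = 11.674 m/s.

No — it strikes the obstacle at 11.7 m/s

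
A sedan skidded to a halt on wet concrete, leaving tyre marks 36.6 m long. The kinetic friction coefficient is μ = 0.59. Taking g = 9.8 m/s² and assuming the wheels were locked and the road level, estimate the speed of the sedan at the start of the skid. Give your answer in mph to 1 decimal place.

Deceleration a = μg = 0.59 × 9.8 = 5.782 m/s².
v = √(2a·d) = √(2 × 5.782 × 36.6) = √423.242 = 20.5728 m/s.
= 20.5728 ÷ 0.44704 = 46.020 mph.

Initial speed ≈ 46.0 mph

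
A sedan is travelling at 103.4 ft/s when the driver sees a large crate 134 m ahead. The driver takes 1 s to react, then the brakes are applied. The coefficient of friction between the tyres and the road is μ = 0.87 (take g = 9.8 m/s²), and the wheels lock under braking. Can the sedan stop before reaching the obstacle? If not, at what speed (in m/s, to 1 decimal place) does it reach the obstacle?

Yes — it stops about 44.2 m short of the obstacle, so it never reaches it

103.4 ft/s × 0.3048 = 31.5163 m/s.
a = μg = 0.87 × 9.8 = 8.526 m/s².
Reaction distance = 31.5163 × 1 = 31.516 m.
Braking distance = v²/(2a) = 993.277 / 17.052 = 58.250 m.
Total stopping distance = 31.516 + 58.250 = 89.766 m, vs 134 m available — it stops with 134 − 89.766 = 44.234 m to spare.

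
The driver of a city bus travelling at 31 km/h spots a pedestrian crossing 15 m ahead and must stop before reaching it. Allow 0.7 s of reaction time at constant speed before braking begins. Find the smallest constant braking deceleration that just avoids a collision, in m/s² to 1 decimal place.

31 km/h ÷ 3.6 = 8.6111 m/s.
Distance covered during reaction = 8.6111 × 0.7 = 6.028 m.
Distance available for braking: 15 − 6.028 = 8.972 m.
v² = 2a·d ⇒ a = v²/(2d) = 8.6111² / (2 × 8.972) = 74.151 / 17.944 = 4.1324 m/s².

Required deceleration ≈ 4.1 m/s²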